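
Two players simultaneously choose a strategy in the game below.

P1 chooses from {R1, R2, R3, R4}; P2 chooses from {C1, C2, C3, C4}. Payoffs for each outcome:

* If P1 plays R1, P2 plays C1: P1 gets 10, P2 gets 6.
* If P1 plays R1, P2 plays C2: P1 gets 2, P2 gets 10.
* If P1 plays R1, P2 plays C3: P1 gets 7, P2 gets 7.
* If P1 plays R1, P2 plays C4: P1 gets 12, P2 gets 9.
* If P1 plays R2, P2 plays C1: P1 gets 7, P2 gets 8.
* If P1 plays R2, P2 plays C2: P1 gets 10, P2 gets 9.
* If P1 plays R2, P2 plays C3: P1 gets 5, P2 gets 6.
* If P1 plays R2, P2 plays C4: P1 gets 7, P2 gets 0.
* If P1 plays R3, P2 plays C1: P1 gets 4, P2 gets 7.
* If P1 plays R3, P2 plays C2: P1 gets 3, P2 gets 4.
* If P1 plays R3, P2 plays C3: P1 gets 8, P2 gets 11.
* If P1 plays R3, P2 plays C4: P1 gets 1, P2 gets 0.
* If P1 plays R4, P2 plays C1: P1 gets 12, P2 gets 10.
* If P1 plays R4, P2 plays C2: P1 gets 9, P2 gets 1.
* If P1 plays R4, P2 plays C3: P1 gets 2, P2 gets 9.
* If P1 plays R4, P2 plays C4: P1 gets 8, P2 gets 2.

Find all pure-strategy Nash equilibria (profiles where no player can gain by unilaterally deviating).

The pure Nash equilibria are (R2, C2); (R3, C3); (R4, C1).

P1 against C1: payoffs 10, 7, 4, 12 → best response R4.
P1 against C2: payoffs 2, 10, 3, 9 → best response R2.
P1 against C3: payoffs 7, 5, 8, 2 → best response R3.
P1 against C4: payoffs 12, 7, 1, 8 → best response R1.
P2 against R1: payoffs 6, 10, 7, 9 → best response C2.
P2 against R2: payoffs 8, 9, 6, 0 → best response C2.
P2 against R3: payoffs 7, 4, 11, 0 → best response C3.
P2 against R4: payoffs 10, 1, 9, 2 → best response C1.
Mutual best responses: (R2, C2); (R3, C3); (R4, C1).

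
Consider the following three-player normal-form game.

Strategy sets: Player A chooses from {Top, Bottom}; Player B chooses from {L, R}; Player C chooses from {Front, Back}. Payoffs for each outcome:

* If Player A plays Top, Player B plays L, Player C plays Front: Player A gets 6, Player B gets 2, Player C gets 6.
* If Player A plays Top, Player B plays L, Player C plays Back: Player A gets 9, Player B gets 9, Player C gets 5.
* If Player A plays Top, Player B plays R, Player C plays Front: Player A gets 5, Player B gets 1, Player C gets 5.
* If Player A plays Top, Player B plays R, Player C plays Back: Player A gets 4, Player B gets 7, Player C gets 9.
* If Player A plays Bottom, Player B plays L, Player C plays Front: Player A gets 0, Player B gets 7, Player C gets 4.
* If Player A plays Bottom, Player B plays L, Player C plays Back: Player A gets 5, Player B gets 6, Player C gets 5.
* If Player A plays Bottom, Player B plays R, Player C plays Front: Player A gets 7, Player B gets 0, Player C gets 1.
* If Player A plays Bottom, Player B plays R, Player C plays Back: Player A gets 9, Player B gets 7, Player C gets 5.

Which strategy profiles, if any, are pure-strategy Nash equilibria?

(Top, L, Front): Player A gets 6, best alternative 0; Player B gets 2, best alternative 1; Player C gets 6, best alternative 5. No profitable deviation — NE.
(Top, L, Back): Player C can switch to Front (5 → 6). Not NE.
(Top, R, Front): Player A can switch to Bottom (5 → 7). Not NE.
(Top, R, Back): Player A can switch to Bottom (4 → 9). Not NE.
(Bottom, L, Front): Player A can switch to Top (0 → 6). Not NE.
(Bottom, L, Back): Player A can switch to Top (5 → 9). Not NE.
(Bottom, R, Front): Player B can switch to L (0 → 7). Not NE.
(Bottom, R, Back): Player A gets 9, best alternative 4; Player B gets 7, best alternative 6; Player C gets 5, best alternative 1. No profitable deviation — NE.

(Top, L, Front); (Bottom, R, Back)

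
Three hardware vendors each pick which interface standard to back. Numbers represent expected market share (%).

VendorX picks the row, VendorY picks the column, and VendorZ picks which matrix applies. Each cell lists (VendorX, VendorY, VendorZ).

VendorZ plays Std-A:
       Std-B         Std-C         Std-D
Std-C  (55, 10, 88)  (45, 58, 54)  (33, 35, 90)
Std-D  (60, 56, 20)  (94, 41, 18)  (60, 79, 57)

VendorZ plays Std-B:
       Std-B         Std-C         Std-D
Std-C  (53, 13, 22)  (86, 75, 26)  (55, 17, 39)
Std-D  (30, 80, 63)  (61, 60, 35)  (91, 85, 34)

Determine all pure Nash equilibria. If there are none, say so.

Pure NE: (Std-D, Std-D, Std-A)

VendorX against (Std-B, Std-A): payoffs 55, 60 → best response Std-D.
VendorX against (Std-B, Std-B): payoffs 53, 30 → best response Std-C.
VendorX against (Std-C, Std-A): payoffs 45, 94 → best response Std-D.
VendorX against (Std-C, Std-B): payoffs 86, 61 → best response Std-C.
VendorX against (Std-D, Std-A): payoffs 33, 60 → best response Std-D.
VendorX against (Std-D, Std-B): payoffs 55, 91 → best response Std-D.
VendorY against (Std-C, Std-A): payoffs 10, 58, 35 → best response Std-C.
VendorY against (Std-C, Std-B): payoffs 13, 75, 17 → best response Std-C.
VendorY against (Std-D, Std-A): payoffs 56, 41, 79 → best response Std-D.
VendorY against (Std-D, Std-B): payoffs 80, 60, 85 → best response Std-D.
VendorZ against (Std-C, Std-B): payoffs 88, 22 → best response Std-A.
VendorZ against (Std-C, Std-C): payoffs 54, 26 → best response Std-A.
VendorZ against (Std-C, Std-D): payoffs 90, 39 → best response Std-A.
VendorZ against (Std-D, Std-B): payoffs 20, 63 → best response Std-B.
VendorZ against (Std-D, Std-C): payoffs 18, 35 → best response Std-B.
VendorZ against (Std-D, Std-D): payoffs 57, 34 → best response Std-A.
Mutual best responses: (Std-D, Std-D, Std-A).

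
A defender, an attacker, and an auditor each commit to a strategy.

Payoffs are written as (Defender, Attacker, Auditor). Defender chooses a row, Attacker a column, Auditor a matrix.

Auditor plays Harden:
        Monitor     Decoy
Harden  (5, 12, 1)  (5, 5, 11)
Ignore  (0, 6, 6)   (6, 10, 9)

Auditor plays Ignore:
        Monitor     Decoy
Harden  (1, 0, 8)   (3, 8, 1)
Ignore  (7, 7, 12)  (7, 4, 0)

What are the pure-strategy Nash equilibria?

(Ignore, Monitor, Ignore), (Ignore, Decoy, Harden)

Defender against (Monitor, Harden): payoffs 5, 0 → best response Harden.
Defender against (Monitor, Ignore): payoffs 1, 7 → best response Ignore.
Defender against (Decoy, Harden): payoffs 5, 6 → best response Ignore.
Defender against (Decoy, Ignore): payoffs 3, 7 → best response Ignore.
Attacker against (Harden, Harden): payoffs 12, 5 → best response Monitor.
Attacker against (Harden, Ignore): payoffs 0, 8 → best response Decoy.
Attacker against (Ignore, Harden): payoffs 6, 10 → best response Decoy.
Attacker against (Ignore, Ignore): payoffs 7, 4 → best response Monitor.
Auditor against (Harden, Monitor): payoffs 1, 8 → best response Ignore.
Auditor against (Harden, Decoy): payoffs 11, 1 → best response Harden.
Auditor against (Ignore, Monitor): payoffs 6, 12 → best response Ignore.
Auditor against (Ignore, Decoy): payoffs 9, 0 → best response Harden.
Mutual best responses: (Ignore, Monitor, Ignore); (Ignore, Decoy, Harden).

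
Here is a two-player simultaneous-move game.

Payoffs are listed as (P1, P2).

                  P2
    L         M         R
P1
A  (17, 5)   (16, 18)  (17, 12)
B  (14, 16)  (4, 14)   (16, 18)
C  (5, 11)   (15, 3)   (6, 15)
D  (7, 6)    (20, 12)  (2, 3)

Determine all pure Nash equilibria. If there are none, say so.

P1 against L: payoffs 17, 14, 5, 7 → best response A.
P1 against M: payoffs 16, 4, 15, 20 → best response D.
P1 against R: payoffs 17, 16, 6, 2 → best response A.
P2 against A: payoffs 5, 18, 12 → best response M.
P2 against B: payoffs 16, 14, 18 → best response R.
P2 against C: payoffs 11, 3, 15 → best response R.
P2 against D: payoffs 6, 12, 3 → best response M.
Mutual best responses: (D, M).

The unique pure-strategy Nash equilibrium is (D, M).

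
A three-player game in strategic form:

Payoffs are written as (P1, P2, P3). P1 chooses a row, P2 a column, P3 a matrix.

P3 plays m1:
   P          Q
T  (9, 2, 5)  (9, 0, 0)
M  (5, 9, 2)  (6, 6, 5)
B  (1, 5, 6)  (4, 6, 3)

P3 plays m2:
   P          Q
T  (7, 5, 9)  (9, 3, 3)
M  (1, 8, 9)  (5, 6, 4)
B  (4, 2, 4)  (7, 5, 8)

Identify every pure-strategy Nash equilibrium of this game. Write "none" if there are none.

Pure NE: (T, P, m2)

P1 against (P, m1): payoffs 9, 5, 1 → best response T.
P1 against (P, m2): payoffs 7, 1, 4 → best response T.
P1 against (Q, m1): payoffs 9, 6, 4 → best response T.
P1 against (Q, m2): payoffs 9, 5, 7 → best response T.
P2 against (T, m1): payoffs 2, 0 → best response P.
P2 against (T, m2): payoffs 5, 3 → best response P.
P2 against (M, m1): payoffs 9, 6 → best response P.
P2 against (M, m2): payoffs 8, 6 → best response P.
P2 against (B, m1): payoffs 5, 6 → best response Q.
P2 against (B, m2): payoffs 2, 5 → best response Q.
P3 against (T, P): payoffs 5, 9 → best response m2.
P3 against (T, Q): payoffs 0, 3 → best response m2.
P3 against (M, P): payoffs 2, 9 → best response m2.
P3 against (M, Q): payoffs 5, 4 → best response m1.
P3 against (B, P): payoffs 6, 4 → best response m1.
P3 against (B, Q): payoffs 3, 8 → best response m2.
Mutual best responses: (T, P, m2).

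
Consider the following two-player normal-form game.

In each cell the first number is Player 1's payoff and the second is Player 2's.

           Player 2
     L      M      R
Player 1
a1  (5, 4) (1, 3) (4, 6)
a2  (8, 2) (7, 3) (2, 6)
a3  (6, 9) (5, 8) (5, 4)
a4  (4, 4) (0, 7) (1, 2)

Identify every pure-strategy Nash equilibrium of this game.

Player 1 against L: payoffs 5, 8, 6, 4 → best response a2.
Player 1 against M: payoffs 1, 7, 5, 0 → best response a2.
Player 1 against R: payoffs 4, 2, 5, 1 → best response a3.
Player 2 against a1: payoffs 4, 3, 6 → best response R.
Player 2 against a2: payoffs 2, 3, 6 → best response R.
Player 2 against a3: payoffs 9, 8, 4 → best response L.
Player 2 against a4: payoffs 4, 7, 2 → best response M.
No profile is a mutual best response for all players.

This game has no pure Nash equilibrium.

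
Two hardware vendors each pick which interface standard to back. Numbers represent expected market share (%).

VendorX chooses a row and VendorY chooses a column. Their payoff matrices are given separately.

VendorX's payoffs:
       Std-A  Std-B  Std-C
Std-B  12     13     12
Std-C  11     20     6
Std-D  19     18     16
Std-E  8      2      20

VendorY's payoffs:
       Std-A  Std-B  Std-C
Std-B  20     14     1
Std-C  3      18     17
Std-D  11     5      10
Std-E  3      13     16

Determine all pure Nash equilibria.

(Std-B, Std-A): VendorX can switch to Std-D (12 → 19). Not NE.
(Std-B, Std-B): VendorX can switch to Std-C (13 → 20). Not NE.
(Std-B, Std-C): VendorX can switch to Std-D (12 → 16). Not NE.
(Std-C, Std-A): VendorX can switch to Std-B (11 → 12). Not NE.
(Std-C, Std-B): VendorX gets 20, best alternative 18; VendorY gets 18, best alternative 17. No profitable deviation — NE.
(Std-C, Std-C): VendorX can switch to Std-B (6 → 12). Not NE.
(Std-D, Std-A): VendorX gets 19, best alternative 12; VendorY gets 11, best alternative 10. No profitable deviation — NE.
(Std-D, Std-B): VendorX can switch to Std-C (18 → 20). Not NE.
(Std-D, Std-C): VendorX can switch to Std-E (16 → 20). Not NE.
(Std-E, Std-A): VendorX can switch to Std-B (8 → 12). Not NE.
(Std-E, Std-B): VendorX can switch to Std-B (2 → 13). Not NE.
(Std-E, Std-C): VendorX gets 20, best alternative 16; VendorY gets 16, best alternative 13. No profitable deviation — NE.

Pure-strategy Nash equilibria: (Std-C, Std-B); (Std-D, Std-A); (Std-E, Std-C)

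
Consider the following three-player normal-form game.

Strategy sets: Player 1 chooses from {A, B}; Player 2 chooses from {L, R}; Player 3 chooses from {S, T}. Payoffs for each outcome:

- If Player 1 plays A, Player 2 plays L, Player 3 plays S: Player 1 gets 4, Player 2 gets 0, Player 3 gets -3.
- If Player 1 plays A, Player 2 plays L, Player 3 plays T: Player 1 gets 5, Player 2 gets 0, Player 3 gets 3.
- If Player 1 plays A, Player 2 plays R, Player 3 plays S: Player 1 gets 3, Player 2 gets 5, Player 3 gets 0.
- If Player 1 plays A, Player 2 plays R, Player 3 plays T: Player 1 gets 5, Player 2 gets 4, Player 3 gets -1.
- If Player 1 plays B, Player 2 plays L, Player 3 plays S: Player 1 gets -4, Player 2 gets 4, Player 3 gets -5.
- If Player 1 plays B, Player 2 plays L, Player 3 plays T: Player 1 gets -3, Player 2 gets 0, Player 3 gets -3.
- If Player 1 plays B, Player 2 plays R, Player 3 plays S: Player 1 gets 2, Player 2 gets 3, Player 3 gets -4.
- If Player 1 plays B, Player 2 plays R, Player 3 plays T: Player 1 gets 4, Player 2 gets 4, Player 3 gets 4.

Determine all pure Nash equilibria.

The unique pure-strategy Nash equilibrium is (A, R, S).

Player 1 against (L, S): payoffs 4, -4 → best response A.
Player 1 against (L, T): payoffs 5, -3 → best response A.
Player 1 against (R, S): payoffs 3, 2 → best response A.
Player 1 against (R, T): payoffs 5, 4 → best response A.
Player 2 against (A, S): payoffs 0, 5 → best response R.
Player 2 against (A, T): payoffs 0, 4 → best response R.
Player 2 against (B, S): payoffs 4, 3 → best response L.
Player 2 against (B, T): payoffs 0, 4 → best response R.
Player 3 against (A, L): payoffs -3, 3 → best response T.
Player 3 against (A, R): payoffs 0, -1 → best response S.
Player 3 against (B, L): payoffs -5, -3 → best response T.
Player 3 against (B, R): payoffs -4, 4 → best response T.
Mutual best responses: (A, R, S).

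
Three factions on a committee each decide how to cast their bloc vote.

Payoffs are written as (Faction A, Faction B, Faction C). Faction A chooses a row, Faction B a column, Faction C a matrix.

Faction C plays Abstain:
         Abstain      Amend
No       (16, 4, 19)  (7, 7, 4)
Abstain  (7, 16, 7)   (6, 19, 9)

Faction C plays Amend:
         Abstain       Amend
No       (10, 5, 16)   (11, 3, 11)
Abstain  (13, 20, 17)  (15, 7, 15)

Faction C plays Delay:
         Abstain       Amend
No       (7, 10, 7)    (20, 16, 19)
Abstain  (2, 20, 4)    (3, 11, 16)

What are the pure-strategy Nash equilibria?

Pure-strategy Nash equilibria: (No, Amend, Delay); (Abstain, Abstain, Amend)

Faction A against (Abstain, Abstain): payoffs 16, 7 → best response No.
Faction A against (Abstain, Amend): payoffs 10, 13 → best response Abstain.
Faction A against (Abstain, Delay): payoffs 7, 2 → best response No.
Faction A against (Amend, Abstain): payoffs 7, 6 → best response No.
Faction A against (Amend, Amend): payoffs 11, 15 → best response Abstain.
Faction A against (Amend, Delay): payoffs 20, 3 → best response No.
Faction B against (No, Abstain): payoffs 4, 7 → best response Amend.
Faction B against (No, Amend): payoffs 5, 3 → best response Abstain.
Faction B against (No, Delay): payoffs 10, 16 → best response Amend.
Faction B against (Abstain, Abstain): payoffs 16, 19 → best response Amend.
Faction B against (Abstain, Amend): payoffs 20, 7 → best response Abstain.
Faction B against (Abstain, Delay): payoffs 20, 11 → best response Abstain.
Faction C against (No, Abstain): payoffs 19, 16, 7 → best response Abstain.
Faction C against (No, Amend): payoffs 4, 11, 19 → best response Delay.
Faction C against (Abstain, Abstain): payoffs 7, 17, 4 → best response Amend.
Faction C against (Abstain, Amend): payoffs 9, 15, 16 → best response Delay.
Mutual best responses: (No, Amend, Delay); (Abstain, Abstain, Amend).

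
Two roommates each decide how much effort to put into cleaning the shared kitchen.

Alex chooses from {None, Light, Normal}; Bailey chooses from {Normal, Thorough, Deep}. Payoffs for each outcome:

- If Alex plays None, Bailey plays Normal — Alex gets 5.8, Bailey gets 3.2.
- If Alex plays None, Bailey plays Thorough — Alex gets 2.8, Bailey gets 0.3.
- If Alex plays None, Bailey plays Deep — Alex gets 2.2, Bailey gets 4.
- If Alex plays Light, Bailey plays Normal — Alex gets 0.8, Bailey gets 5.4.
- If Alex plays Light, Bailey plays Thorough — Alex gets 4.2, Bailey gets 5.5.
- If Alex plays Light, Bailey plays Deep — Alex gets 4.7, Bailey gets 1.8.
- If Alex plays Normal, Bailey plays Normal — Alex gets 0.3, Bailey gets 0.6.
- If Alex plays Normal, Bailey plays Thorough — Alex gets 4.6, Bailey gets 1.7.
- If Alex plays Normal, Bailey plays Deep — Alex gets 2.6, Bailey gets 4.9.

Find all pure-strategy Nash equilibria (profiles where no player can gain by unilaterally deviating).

There is no pure-strategy Nash equilibrium.

Alex against Normal: payoffs 5.8, 0.8, 0.3 → best response None.
Alex against Thorough: payoffs 2.8, 4.2, 4.6 → best response Normal.
Alex against Deep: payoffs 2.2, 4.7, 2.6 → best response Light.
Bailey against None: payoffs 3.2, 0.3, 4 → best response Deep.
Bailey against Light: payoffs 5.4, 5.5, 1.8 → best response Thorough.
Bailey against Normal: payoffs 0.6, 1.7, 4.9 → best response Deep.
No profile is a mutual best response for all players.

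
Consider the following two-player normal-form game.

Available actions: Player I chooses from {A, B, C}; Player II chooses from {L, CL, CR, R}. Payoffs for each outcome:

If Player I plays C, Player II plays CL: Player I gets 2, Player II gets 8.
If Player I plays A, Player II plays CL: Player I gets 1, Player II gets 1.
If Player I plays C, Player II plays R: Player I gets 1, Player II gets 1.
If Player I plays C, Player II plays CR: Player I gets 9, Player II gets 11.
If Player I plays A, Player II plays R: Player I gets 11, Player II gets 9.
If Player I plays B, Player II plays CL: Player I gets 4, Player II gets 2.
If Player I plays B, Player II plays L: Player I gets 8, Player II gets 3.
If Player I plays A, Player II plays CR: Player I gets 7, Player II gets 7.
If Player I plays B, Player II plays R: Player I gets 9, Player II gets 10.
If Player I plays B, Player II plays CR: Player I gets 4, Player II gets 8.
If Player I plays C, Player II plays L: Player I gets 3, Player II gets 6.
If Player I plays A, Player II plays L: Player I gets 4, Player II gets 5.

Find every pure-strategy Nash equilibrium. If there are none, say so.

Mark each player's best response to every combination of opponents' strategies; a profile where every player is best-responding is a pure Nash equilibrium.
Player I against L: payoffs 4, 8, 3 → best response B.
Player I against CL: payoffs 1, 4, 2 → best response B.
Player I against CR: payoffs 7, 4, 9 → best response C.
Player I against R: payoffs 11, 9, 1 → best response A.
Player II against A: payoffs 5, 1, 7, 9 → best response R.
Player II against B: payoffs 3, 2, 8, 10 → best response R.
Player II against C: payoffs 6, 8, 11, 1 → best response CR.
Mutual best responses: (A, R); (C, CR).

(A, R) and (C, CR)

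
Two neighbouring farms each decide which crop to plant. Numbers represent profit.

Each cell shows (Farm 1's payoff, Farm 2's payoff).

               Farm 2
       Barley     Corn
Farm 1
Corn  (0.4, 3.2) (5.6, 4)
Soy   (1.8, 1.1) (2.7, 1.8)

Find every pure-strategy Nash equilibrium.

Pure NE: (Corn, Corn)

(Corn, Barley): Farm 1 can switch to Soy (0.4 → 1.8). Not NE.
(Corn, Corn): Farm 1 gets 5.6, best alternative 2.7; Farm 2 gets 4, best alternative 3.2. No profitable deviation — NE.
(Soy, Barley): Farm 2 can switch to Corn (1.1 → 1.8). Not NE.
(Soy, Corn): Farm 1 can switch to Corn (2.7 → 5.6). Not NE.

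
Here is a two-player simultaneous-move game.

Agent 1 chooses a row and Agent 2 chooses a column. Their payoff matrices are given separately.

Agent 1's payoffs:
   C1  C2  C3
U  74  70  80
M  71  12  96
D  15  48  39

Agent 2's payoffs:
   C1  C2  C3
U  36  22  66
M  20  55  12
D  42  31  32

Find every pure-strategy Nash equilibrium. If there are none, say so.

No pure-strategy Nash equilibrium.

(U, C1): Agent 2 can switch to C3 (36 → 66). Not NE.
(U, C2): Agent 2 can switch to C1 (22 → 36). Not NE.
(U, C3): Agent 1 can switch to M (80 → 96). Not NE.
(M, C1): Agent 1 can switch to U (71 → 74). Not NE.
(M, C2): Agent 1 can switch to U (12 → 70). Not NE.
(M, C3): Agent 2 can switch to C1 (12 → 20). Not NE.
(D, C1): Agent 1 can switch to U (15 → 74). Not NE.
(D, C2): Agent 1 can switch to U (48 → 70). Not NE.
(D, C3): Agent 1 can switch to U (39 → 80). Not NE.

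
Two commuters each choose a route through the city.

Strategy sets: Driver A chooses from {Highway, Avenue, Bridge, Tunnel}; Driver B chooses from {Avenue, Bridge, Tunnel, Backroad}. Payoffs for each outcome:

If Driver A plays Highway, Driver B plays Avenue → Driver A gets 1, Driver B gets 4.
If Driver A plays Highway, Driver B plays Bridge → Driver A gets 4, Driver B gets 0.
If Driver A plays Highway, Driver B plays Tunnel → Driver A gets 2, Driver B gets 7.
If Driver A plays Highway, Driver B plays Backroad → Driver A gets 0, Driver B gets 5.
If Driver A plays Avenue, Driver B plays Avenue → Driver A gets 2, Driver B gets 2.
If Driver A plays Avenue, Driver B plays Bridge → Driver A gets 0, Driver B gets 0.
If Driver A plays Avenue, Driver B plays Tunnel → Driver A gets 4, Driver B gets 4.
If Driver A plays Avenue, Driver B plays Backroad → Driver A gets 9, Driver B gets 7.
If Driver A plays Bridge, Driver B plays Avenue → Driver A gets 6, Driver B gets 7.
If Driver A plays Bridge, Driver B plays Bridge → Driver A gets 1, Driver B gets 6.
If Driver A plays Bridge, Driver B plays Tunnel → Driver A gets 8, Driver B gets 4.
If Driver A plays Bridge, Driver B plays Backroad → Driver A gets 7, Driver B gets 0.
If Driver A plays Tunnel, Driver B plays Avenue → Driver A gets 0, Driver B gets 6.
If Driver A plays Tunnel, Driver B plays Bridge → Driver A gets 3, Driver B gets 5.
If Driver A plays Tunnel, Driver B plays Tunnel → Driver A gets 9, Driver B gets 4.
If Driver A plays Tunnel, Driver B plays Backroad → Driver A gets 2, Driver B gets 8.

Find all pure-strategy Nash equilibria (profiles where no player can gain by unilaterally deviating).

The pure Nash equilibria are (Avenue, Backroad) and (Bridge, Avenue).

Driver A against Avenue: payoffs 1, 2, 6, 0 → best response Bridge.
Driver A against Bridge: payoffs 4, 0, 1, 3 → best response Highway.
Driver A against Tunnel: payoffs 2, 4, 8, 9 → best response Tunnel.
Driver A against Backroad: payoffs 0, 9, 7, 2 → best response Avenue.
Driver B against Highway: payoffs 4, 0, 7, 5 → best response Tunnel.
Driver B against Avenue: payoffs 2, 0, 4, 7 → best response Backroad.
Driver B against Bridge: payoffs 7, 6, 4, 0 → best response Avenue.
Driver B against Tunnel: payoffs 6, 5, 4, 8 → best response Backroad.
Mutual best responses: (Avenue, Backroad); (Bridge, Avenue).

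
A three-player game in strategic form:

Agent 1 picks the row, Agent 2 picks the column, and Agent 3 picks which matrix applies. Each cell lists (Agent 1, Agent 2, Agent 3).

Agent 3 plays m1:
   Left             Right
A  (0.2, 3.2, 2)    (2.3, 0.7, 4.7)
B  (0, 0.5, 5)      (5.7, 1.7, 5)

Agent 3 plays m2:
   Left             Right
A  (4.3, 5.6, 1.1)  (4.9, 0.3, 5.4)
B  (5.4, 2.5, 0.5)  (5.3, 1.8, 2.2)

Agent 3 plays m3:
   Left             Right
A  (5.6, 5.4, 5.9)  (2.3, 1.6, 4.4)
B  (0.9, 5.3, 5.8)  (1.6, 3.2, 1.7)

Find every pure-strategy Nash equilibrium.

Mark each player's best response to every combination of opponents' strategies; a profile where every player is best-responding is a pure Nash equilibrium.
Agent 1 against (Left, m1): payoffs 0.2, 0 → best response A.
Agent 1 against (Left, m2): payoffs 4.3, 5.4 → best response B.
Agent 1 against (Left, m3): payoffs 5.6, 0.9 → best response A.
Agent 1 against (Right, m1): payoffs 2.3, 5.7 → best response B.
Agent 1 against (Right, m2): payoffs 4.9, 5.3 → best response B.
Agent 1 against (Right, m3): payoffs 2.3, 1.6 → best response A.
Agent 2 against (A, m1): payoffs 3.2, 0.7 → best response Left.
Agent 2 against (A, m2): payoffs 5.6, 0.3 → best response Left.
Agent 2 against (A, m3): payoffs 5.4, 1.6 → best response Left.
Agent 2 against (B, m1): payoffs 0.5, 1.7 → best response Right.
Agent 2 against (B, m2): payoffs 2.5, 1.8 → best response Left.
Agent 2 against (B, m3): payoffs 5.3, 3.2 → best response Left.
Agent 3 against (A, Left): payoffs 2, 1.1, 5.9 → best response m3.
Agent 3 against (A, Right): payoffs 4.7, 5.4, 4.4 → best response m2.
Agent 3 against (B, Left): payoffs 5, 0.5, 5.8 → best response m3.
Agent 3 against (B, Right): payoffs 5, 2.2, 1.7 → best response m1.
Mutual best responses: (A, Left, m3); (B, Right, m1).

The pure Nash equilibria are (A, Left, m3), (B, Right, m1).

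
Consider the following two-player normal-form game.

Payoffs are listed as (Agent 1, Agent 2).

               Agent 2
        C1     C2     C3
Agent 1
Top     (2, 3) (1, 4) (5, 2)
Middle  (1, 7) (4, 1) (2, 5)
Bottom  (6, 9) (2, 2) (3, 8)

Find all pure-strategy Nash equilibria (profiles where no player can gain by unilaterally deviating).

Agent 1 against C1: payoffs 2, 1, 6 → best response Bottom.
Agent 1 against C2: payoffs 1, 4, 2 → best response Middle.
Agent 1 against C3: payoffs 5, 2, 3 → best response Top.
Agent 2 against Top: payoffs 3, 4, 2 → best response C2.
Agent 2 against Middle: payoffs 7, 1, 5 → best response C1.
Agent 2 against Bottom: payoffs 9, 2, 8 → best response C1.
Mutual best responses: (Bottom, C1).

(Bottom, C1)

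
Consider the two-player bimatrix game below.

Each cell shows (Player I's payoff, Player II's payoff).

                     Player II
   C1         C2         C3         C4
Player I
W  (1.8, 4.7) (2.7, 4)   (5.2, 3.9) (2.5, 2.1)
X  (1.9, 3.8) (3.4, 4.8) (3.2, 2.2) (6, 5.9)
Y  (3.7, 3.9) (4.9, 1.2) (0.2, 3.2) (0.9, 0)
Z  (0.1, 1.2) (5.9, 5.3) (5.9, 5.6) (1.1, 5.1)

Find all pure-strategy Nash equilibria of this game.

(X, C4) and (Y, C1) and (Z, C3)

Player I against C1: payoffs 1.8, 1.9, 3.7, 0.1 → best response Y.
Player I against C2: payoffs 2.7, 3.4, 4.9, 5.9 → best response Z.
Player I against C3: payoffs 5.2, 3.2, 0.2, 5.9 → best response Z.
Player I against C4: payoffs 2.5, 6, 0.9, 1.1 → best response X.
Player II against W: payoffs 4.7, 4, 3.9, 2.1 → best response C1.
Player II against X: payoffs 3.8, 4.8, 2.2, 5.9 → best response C4.
Player II against Y: payoffs 3.9, 1.2, 3.2, 0 → best response C1.
Player II against Z: payoffs 1.2, 5.3, 5.6, 5.1 → best response C3.
Mutual best responses: (X, C4); (Y, C1); (Z, C3).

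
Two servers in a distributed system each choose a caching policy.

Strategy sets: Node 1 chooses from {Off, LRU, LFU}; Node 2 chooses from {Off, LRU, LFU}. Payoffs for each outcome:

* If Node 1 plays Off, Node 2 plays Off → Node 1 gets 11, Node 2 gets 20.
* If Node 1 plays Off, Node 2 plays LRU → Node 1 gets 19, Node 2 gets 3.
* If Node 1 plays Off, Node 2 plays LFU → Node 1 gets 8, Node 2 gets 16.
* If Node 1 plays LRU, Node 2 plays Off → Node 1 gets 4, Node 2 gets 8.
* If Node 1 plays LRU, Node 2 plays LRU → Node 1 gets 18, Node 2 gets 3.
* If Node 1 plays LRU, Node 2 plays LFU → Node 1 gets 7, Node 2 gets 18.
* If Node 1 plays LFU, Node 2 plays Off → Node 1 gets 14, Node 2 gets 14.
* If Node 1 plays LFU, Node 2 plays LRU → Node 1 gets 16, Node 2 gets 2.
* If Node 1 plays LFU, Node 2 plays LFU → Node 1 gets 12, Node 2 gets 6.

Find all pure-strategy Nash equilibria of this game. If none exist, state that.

Check each profile: it is a Nash equilibrium iff no player can strictly gain by switching unilaterally.
(Off, Off): Node 1 can switch to LFU (11 → 14). Not NE.
(Off, LRU): Node 2 can switch to Off (3 → 20). Not NE.
(Off, LFU): Node 1 can switch to LFU (8 → 12). Not NE.
(LRU, Off): Node 1 can switch to Off (4 → 11). Not NE.
(LRU, LRU): Node 1 can switch to Off (18 → 19). Not NE.
(LRU, LFU): Node 1 can switch to Off (7 → 8). Not NE.
(LFU, Off): Node 1 gets 14, best alternative 11; Node 2 gets 14, best alternative 6. No profitable deviation — NE.
(LFU, LRU): Node 1 can switch to Off (16 → 19). Not NE.
(LFU, LFU): Node 2 can switch to Off (6 → 14). Not NE.

(LFU, Off)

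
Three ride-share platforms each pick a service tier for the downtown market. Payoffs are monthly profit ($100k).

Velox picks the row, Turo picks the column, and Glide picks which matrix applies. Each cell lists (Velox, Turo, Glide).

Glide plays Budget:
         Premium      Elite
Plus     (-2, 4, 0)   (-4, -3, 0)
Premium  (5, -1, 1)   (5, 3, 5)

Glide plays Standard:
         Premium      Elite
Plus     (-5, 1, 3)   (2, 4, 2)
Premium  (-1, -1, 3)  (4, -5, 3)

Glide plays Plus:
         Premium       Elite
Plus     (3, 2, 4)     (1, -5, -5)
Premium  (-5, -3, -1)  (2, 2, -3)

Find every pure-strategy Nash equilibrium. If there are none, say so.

Velox against (Premium, Budget): payoffs -2, 5 → best response Premium.
Velox against (Premium, Standard): payoffs -5, -1 → best response Premium.
Velox against (Premium, Plus): payoffs 3, -5 → best response Plus.
Velox against (Elite, Budget): payoffs -4, 5 → best response Premium.
Velox against (Elite, Standard): payoffs 2, 4 → best response Premium.
Velox against (Elite, Plus): payoffs 1, 2 → best response Premium.
Turo against (Plus, Budget): payoffs 4, -3 → best response Premium.
Turo against (Plus, Standard): payoffs 1, 4 → best response Elite.
Turo against (Plus, Plus): payoffs 2, -5 → best response Premium.
Turo against (Premium, Budget): payoffs -1, 3 → best response Elite.
Turo against (Premium, Standard): payoffs -1, -5 → best response Premium.
Turo against (Premium, Plus): payoffs -3, 2 → best response Elite.
Glide against (Plus, Premium): payoffs 0, 3, 4 → best response Plus.
Glide against (Plus, Elite): payoffs 0, 2, -5 → best response Standard.
Glide against (Premium, Premium): payoffs 1, 3, -1 → best response Standard.
Glide against (Premium, Elite): payoffs 5, 3, -3 → best response Budget.
Mutual best responses: (Plus, Premium, Plus); (Premium, Premium, Standard); (Premium, Elite, Budget).

(Plus, Premium, Plus); (Premium, Premium, Standard); (Premium, Elite, Budget)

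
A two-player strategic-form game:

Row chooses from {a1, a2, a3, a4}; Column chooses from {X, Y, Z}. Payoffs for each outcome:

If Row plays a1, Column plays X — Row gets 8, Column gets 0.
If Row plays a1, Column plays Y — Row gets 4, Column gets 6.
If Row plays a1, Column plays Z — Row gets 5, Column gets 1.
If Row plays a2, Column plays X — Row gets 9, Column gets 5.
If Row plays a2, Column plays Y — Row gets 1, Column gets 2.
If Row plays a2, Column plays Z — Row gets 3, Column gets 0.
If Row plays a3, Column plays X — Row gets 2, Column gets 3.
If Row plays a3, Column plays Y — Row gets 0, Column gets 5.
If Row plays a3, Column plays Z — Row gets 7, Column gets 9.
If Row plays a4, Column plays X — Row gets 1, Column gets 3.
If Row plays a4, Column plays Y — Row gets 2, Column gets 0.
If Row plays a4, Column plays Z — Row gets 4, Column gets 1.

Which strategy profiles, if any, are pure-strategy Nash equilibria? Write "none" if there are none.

(a1, Y) and (a2, X) and (a3, Z)

Check each profile: it is a Nash equilibrium iff no player can strictly gain by switching unilaterally.
(a1, X): Row can switch to a2 (8 → 9). Not NE.
(a1, Y): Row gets 4, best alternative 2; Column gets 6, best alternative 1. No profitable deviation — NE.
(a1, Z): Row can switch to a3 (5 → 7). Not NE.
(a2, X): Row gets 9, best alternative 8; Column gets 5, best alternative 2. No profitable deviation — NE.
(a2, Y): Row can switch to a1 (1 → 4). Not NE.
(a2, Z): Row can switch to a1 (3 → 5). Not NE.
(a3, X): Row can switch to a1 (2 → 8). Not NE.
(a3, Y): Row can switch to a1 (0 → 4). Not NE.
(a3, Z): Row gets 7, best alternative 5; Column gets 9, best alternative 5. No profitable deviation — NE.
(a4, X): Row can switch to a1 (1 → 8). Not NE.
(a4, Y): Row can switch to a1 (2 → 4). Not NE.
(a4, Z): Row can switch to a1 (4 → 5). Not NE.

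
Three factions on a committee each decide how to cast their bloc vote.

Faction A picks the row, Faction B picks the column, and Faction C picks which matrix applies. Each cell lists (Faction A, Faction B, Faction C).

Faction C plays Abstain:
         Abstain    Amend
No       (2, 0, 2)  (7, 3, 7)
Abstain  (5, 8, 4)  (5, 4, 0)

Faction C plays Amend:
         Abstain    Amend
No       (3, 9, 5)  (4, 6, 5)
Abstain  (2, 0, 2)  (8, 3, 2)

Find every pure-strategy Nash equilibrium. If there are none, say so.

Check each profile: it is a Nash equilibrium iff no player can strictly gain by switching unilaterally.
(No, Abstain, Abstain): Faction A can switch to Abstain (2 → 5). Not NE.
(No, Abstain, Amend): Faction A gets 3, best alternative 2; Faction B gets 9, best alternative 6; Faction C gets 5, best alternative 2. No profitable deviation — NE.
(No, Amend, Abstain): Faction A gets 7, best alternative 5; Faction B gets 3, best alternative 0; Faction C gets 7, best alternative 5. No profitable deviation — NE.
(No, Amend, Amend): Faction A can switch to Abstain (4 → 8). Not NE.
(Abstain, Abstain, Abstain): Faction A gets 5, best alternative 2; Faction B gets 8, best alternative 4; Faction C gets 4, best alternative 2. No profitable deviation — NE.
(Abstain, Abstain, Amend): Faction A can switch to No (2 → 3). Not NE.
(Abstain, Amend, Abstain): Faction A can switch to No (5 → 7). Not NE.
(Abstain, Amend, Amend): Faction A gets 8, best alternative 4; Faction B gets 3, best alternative 0; Faction C gets 2, best alternative 0. No profitable deviation — NE.

(No, Abstain, Amend); (No, Amend, Abstain); (Abstain, Abstain, Abstain); (Abstain, Amend, Amend)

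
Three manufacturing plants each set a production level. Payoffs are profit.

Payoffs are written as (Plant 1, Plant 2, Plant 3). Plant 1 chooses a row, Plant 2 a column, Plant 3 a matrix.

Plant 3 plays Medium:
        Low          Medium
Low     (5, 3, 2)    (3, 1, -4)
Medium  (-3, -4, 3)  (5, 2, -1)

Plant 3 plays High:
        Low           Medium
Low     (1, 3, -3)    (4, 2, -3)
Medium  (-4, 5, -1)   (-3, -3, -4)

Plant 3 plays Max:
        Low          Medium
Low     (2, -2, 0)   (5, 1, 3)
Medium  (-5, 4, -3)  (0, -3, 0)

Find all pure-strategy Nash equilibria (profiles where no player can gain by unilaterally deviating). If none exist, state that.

Pure-strategy Nash equilibria: (Low, Low, Medium); (Low, Medium, Max)

Mark each player's best response to every combination of opponents' strategies; a profile where every player is best-responding is a pure Nash equilibrium.
Plant 1 against (Low, Medium): payoffs 5, -3 → best response Low.
Plant 1 against (Low, High): payoffs 1, -4 → best response Low.
Plant 1 against (Low, Max): payoffs 2, -5 → best response Low.
Plant 1 against (Medium, Medium): payoffs 3, 5 → best response Medium.
Plant 1 against (Medium, High): payoffs 4, -3 → best response Low.
Plant 1 against (Medium, Max): payoffs 5, 0 → best response Low.
Plant 2 against (Low, Medium): payoffs 3, 1 → best response Low.
Plant 2 against (Low, High): payoffs 3, 2 → best response Low.
Plant 2 against (Low, Max): payoffs -2, 1 → best response Medium.
Plant 2 against (Medium, Medium): payoffs -4, 2 → best response Medium.
Plant 2 against (Medium, High): payoffs 5, -3 → best response Low.
Plant 2 against (Medium, Max): payoffs 4, -3 → best response Low.
Plant 3 against (Low, Low): payoffs 2, -3, 0 → best response Medium.
Plant 3 against (Low, Medium): payoffs -4, -3, 3 → best response Max.
Plant 3 against (Medium, Low): payoffs 3, -1, -3 → best response Medium.
Plant 3 against (Medium, Medium): payoffs -1, -4, 0 → best response Max.
Mutual best responses: (Low, Low, Medium); (Low, Medium, Max).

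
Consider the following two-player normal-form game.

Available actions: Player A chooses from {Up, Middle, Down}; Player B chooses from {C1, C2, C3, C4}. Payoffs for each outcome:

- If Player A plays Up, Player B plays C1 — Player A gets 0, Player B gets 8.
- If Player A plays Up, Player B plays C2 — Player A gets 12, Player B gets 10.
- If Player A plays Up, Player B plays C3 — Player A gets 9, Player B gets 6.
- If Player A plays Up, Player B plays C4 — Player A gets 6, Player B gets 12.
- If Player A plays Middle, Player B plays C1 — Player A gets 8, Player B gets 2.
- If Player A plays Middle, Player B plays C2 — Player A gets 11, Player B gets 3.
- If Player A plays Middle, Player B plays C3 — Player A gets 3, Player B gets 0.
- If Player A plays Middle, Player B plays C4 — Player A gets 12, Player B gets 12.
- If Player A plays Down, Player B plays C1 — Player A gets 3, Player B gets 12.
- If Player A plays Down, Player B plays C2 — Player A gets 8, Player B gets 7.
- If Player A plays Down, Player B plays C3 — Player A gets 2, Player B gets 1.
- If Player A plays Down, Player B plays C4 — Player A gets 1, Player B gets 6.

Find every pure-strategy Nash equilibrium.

(Up, C1): Player A can switch to Middle (0 → 8). Not NE.
(Up, C2): Player B can switch to C4 (10 → 12). Not NE.
(Up, C3): Player B can switch to C1 (6 → 8). Not NE.
(Up, C4): Player A can switch to Middle (6 → 12). Not NE.
(Middle, C1): Player B can switch to C2 (2 → 3). Not NE.
(Middle, C2): Player A can switch to Up (11 → 12). Not NE.
(Middle, C3): Player A can switch to Up (3 → 9). Not NE.
(Middle, C4): Player A gets 12, best alternative 6; Player B gets 12, best alternative 3. No profitable deviation — NE.
(Down, C1): Player A can switch to Middle (3 → 8). Not NE.
(The remaining 3 profiles each have a profitable deviation by the same check.)

(Middle, C4)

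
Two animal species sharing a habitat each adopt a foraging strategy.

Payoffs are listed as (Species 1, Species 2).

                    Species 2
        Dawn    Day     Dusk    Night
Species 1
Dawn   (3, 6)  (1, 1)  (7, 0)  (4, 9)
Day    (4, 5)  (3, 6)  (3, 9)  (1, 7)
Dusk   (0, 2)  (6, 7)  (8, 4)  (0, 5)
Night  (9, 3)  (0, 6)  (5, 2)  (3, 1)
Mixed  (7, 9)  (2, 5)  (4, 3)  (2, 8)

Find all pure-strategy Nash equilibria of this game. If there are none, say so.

Mark each player's best response to every combination of opponents' strategies; a profile where every player is best-responding is a pure Nash equilibrium.
Species 1 against Dawn: payoffs 3, 4, 0, 9, 7 → best response Night.
Species 1 against Day: payoffs 1, 3, 6, 0, 2 → best response Dusk.
Species 1 against Dusk: payoffs 7, 3, 8, 5, 4 → best response Dusk.
Species 1 against Night: payoffs 4, 1, 0, 3, 2 → best response Dawn.
Species 2 against Dawn: payoffs 6, 1, 0, 9 → best response Night.
Species 2 against Day: payoffs 5, 6, 9, 7 → best response Dusk.
Species 2 against Dusk: payoffs 2, 7, 4, 5 → best response Day.
Species 2 against Night: payoffs 3, 6, 2, 1 → best response Day.
Species 2 against Mixed: payoffs 9, 5, 3, 8 → best response Dawn.
Mutual best responses: (Dawn, Night); (Dusk, Day).

Pure-strategy Nash equilibria: (Dawn, Night); (Dusk, Day)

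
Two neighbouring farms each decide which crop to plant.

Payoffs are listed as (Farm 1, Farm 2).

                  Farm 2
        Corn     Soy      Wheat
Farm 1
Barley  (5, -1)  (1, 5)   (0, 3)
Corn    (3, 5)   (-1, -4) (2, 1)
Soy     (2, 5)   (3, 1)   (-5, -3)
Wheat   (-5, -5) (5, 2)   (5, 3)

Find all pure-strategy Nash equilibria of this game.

Pure NE: (Wheat, Wheat)

For each player, find the best response to each opponent profile; mutual best responses are the pure NE.
Farm 1 against Corn: payoffs 5, 3, 2, -5 → best response Barley.
Farm 1 against Soy: payoffs 1, -1, 3, 5 → best response Wheat.
Farm 1 against Wheat: payoffs 0, 2, -5, 5 → best response Wheat.
Farm 2 against Barley: payoffs -1, 5, 3 → best response Soy.
Farm 2 against Corn: payoffs 5, -4, 1 → best response Corn.
Farm 2 against Soy: payoffs 5, 1, -3 → best response Corn.
Farm 2 against Wheat: payoffs -5, 2, 3 → best response Wheat.
Mutual best responses: (Wheat, Wheat).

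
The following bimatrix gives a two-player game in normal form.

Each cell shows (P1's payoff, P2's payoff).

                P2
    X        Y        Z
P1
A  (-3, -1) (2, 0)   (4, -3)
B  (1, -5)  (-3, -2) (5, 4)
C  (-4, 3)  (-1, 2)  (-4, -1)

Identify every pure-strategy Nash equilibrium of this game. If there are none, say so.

Pure-strategy Nash equilibria: (A, Y), (B, Z)

Mark each player's best response to every combination of opponents' strategies; a profile where every player is best-responding is a pure Nash equilibrium.
P1 against X: payoffs -3, 1, -4 → best response B.
P1 against Y: payoffs 2, -3, -1 → best response A.
P1 against Z: payoffs 4, 5, -4 → best response B.
P2 against A: payoffs -1, 0, -3 → best response Y.
P2 against B: payoffs -5, -2, 4 → best response Z.
P2 against C: payoffs 3, 2, -1 → best response X.
Mutual best responses: (A, Y); (B, Z).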